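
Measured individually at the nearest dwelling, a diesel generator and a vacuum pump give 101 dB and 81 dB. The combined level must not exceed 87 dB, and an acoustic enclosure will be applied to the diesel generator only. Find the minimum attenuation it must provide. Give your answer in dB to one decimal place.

15.3 dB

Everything except the diesel generator sums to 10^(81/10) = 1.259e+08 in linear terms, 81.00 dB.
To meet 87 dB overall, the treated diesel generator may contribute at most 10^(87/10) − 1.259e+08 = 3.753e+08, i.e. 85.74 dB.
Required insertion loss = 101 − 85.74 = 15.26 dB.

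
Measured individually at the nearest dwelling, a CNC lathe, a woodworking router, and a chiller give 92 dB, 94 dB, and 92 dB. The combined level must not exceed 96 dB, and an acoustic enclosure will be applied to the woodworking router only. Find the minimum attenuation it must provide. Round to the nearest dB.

The untreated sources together contribute 10^(92/10) + 10^(92/10) = 3.170e+09, i.e. 95.01 dB.
To meet 96 dB overall, the treated woodworking router may contribute at most 10^(96/10) − 3.170e+09 = 8.113e+08, i.e. 89.09 dB.
Required insertion loss = 94 − 89.09 = 4.91 dB.

5 dB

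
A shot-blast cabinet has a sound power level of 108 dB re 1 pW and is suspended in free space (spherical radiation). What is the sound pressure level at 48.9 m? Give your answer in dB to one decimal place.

The power spreads over a sphere of area 4π·r², so L_p = L_w − 10·log₁₀(4π·r²).
4π·r² = 3.005e+04 m², 10·log₁₀ of that is 44.778 dB.
L_p = 108 − 44.778 = 63.22 dB.

63.2 dB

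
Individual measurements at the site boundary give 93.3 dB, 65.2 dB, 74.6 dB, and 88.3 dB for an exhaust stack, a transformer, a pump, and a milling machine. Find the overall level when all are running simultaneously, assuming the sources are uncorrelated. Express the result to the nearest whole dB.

Incoherent sources combine by intensity addition: L_total = 10·log₁₀(Σ 10^(L_i/10)).
Σ 10^(L/10) = 10^(93.3/10) + 10^(65.2/10) + 10^(74.6/10) + 10^(88.3/10) = 2.846e+09.
L_total = 10·log₁₀(2.846e+09) = 94.54 dB.

95 dB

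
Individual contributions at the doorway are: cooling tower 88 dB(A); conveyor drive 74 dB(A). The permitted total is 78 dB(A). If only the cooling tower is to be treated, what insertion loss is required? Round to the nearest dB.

Fixed contribution from the other source: Σ 10^(L/10) = 10^(74/10) = 2.512e+07 (74.00 dB(A)).
To meet 78 dB(A) overall, the treated cooling tower may contribute at most 10^(78/10) − 2.512e+07 = 3.798e+07, i.e. 75.80 dB(A).
Required insertion loss = 88 − 75.80 = 12.20 dB.

12 dB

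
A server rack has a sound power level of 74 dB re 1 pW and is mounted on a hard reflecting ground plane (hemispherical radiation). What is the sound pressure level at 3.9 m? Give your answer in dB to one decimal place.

Free-field hemispherical radiation: L_p = L_w − 10·log₁₀(2π·r²), r = 3.9 m.
2π·r² = 95.57 m², 10·log₁₀ of that is 19.803 dB.
L_p = 74 − 19.803 = 54.20 dB.

54.2 dB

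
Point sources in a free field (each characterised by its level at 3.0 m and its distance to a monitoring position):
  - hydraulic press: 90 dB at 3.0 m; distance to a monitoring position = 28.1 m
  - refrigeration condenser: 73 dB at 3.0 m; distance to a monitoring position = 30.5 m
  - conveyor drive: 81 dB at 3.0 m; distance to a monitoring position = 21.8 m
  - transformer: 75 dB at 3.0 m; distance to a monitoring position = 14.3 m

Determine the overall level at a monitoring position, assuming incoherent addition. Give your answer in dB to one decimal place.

Apply inverse-square spreading to bring every level to the receiver, then sum 10^(L/10).
hydraulic press: 90 − 20·log₁₀(28.1/3.0) = 90 − 19.43 = 70.57 dB.
refrigeration condenser: 73 − 20·log₁₀(30.5/3.0) = 73 − 20.14 = 52.86 dB.
conveyor drive: 81 − 20·log₁₀(21.8/3.0) = 81 − 17.23 = 63.77 dB.
transformer: 75 − 20·log₁₀(14.3/3.0) = 75 − 13.56 = 61.44 dB.
Σ 10^(L/10) = 1.537e+07 → L_total = 10·log₁₀(1.537e+07) = 71.87 dB.

71.9 dB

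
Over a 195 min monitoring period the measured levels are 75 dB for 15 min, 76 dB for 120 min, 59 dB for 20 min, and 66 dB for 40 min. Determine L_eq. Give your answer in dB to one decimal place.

L_eq = 10·log₁₀[(1/T)·Σ tᵢ·10^(Lᵢ/10)] with T = 195 min.
Σ tᵢ·10^(Lᵢ/10) = 15·10^(75/10) + 120·10^(76/10) + 20·10^(59/10) + 40·10^(66/10) = 5.427e+09.
L_eq = 10·log₁₀(5.427e+09/195) = 74.45 dB.

74.4 dB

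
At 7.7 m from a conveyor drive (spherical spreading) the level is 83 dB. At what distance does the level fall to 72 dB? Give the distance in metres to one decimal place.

27.3 m

Point-source spreading drops the level by 20·log₁₀(r₂/r₁); inverting, r₂/r₁ = 10^(ΔL/20).
r₂ = 7.7·10^((83−72)/20) = 7.7·10^(11.0/20) = 27.32 m.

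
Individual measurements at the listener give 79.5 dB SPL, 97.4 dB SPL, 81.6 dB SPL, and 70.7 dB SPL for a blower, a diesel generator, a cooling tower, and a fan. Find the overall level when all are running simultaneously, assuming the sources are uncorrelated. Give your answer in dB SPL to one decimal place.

97.6 dB SPL

Incoherent sources combine by intensity addition: L_total = 10·log₁₀(Σ 10^(L_i/10)).
Σ 10^(L/10) = 10^(79.5/10) + 10^(97.4/10) + 10^(81.6/10) + 10^(70.7/10) = 5.741e+09.
L_total = 10·log₁₀(5.741e+09) = 97.59 dB SPL.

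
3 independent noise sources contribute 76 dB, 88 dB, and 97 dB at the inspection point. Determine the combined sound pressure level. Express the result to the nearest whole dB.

98 dB

Incoherent sources combine by intensity addition: L_total = 10·log₁₀(Σ 10^(L_i/10)).
Σ 10^(L/10) = 10^(76/10) + 10^(88/10) + 10^(97/10) = 5.683e+09.
L_total = 10·log₁₀(5.683e+09) = 97.55 dB.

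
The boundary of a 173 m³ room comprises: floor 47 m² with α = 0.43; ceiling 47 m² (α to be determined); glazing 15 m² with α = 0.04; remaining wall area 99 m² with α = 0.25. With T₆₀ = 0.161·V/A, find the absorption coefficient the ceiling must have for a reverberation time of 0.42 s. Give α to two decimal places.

0.44

A = 0.161·V/T₆₀ = 0.161·173/0.42 = 66.32 m² sabins.
Absorption from the other surfaces = 47·0.43 + 15·0.04 + 99·0.25 = 45.56 m², so the ceiling must supply 20.76 m² over 47 m².
α = 20.76/47 = 0.442.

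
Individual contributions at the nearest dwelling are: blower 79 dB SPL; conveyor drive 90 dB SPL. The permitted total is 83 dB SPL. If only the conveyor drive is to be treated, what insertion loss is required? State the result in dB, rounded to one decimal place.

Everything except the conveyor drive sums to 10^(79/10) = 7.943e+07 in linear terms, 79.00 dB SPL.
The limit corresponds to 10^(83/10) = 1.995e+08; subtracting the fixed part leaves 1.201e+08 for the conveyor drive, i.e. 80.80 dB SPL.
Required insertion loss = 90 − 80.80 = 9.20 dB.

9.2 dB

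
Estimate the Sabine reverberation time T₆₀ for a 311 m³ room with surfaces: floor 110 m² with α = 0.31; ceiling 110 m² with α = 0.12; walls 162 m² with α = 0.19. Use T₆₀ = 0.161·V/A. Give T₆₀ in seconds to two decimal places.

A = Σ Sᵢαᵢ = 110·0.31 + 110·0.12 + 162·0.19 = 78.08 m².
T₆₀ = 0.161·V/A = 0.161·311/78.08 = 0.641 s.

0.64 s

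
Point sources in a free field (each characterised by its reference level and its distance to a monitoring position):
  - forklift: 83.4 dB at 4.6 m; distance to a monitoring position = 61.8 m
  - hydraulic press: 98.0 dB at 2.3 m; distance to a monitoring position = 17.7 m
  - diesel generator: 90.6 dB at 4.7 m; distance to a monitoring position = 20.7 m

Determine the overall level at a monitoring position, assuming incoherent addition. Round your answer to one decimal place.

Apply inverse-square spreading to bring every level to the receiver, then sum 10^(L/10).
forklift: 83.4 − 20·log₁₀(61.8/4.6) = 83.4 − 22.56 = 60.84 dB.
hydraulic press: 98.0 − 20·log₁₀(17.7/2.3) = 98.0 − 17.72 = 80.28 dB.
diesel generator: 90.6 − 20·log₁₀(20.7/4.7) = 90.6 − 12.88 = 77.72 dB.
Σ 10^(L/10) = 1.669e+08 → L_total = 10·log₁₀(1.669e+08) = 82.23 dB.

82.2 dB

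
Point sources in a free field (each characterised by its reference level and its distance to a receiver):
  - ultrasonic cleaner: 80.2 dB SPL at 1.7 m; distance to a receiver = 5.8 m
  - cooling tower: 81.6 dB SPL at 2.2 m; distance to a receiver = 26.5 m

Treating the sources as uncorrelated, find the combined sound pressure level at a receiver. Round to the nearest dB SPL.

70 dB SPL

Propagate each source to the receiver with L = L_ref − 20·log₁₀(r/r_ref), then add intensities.
ultrasonic cleaner: 80.2 − 20·log₁₀(5.8/1.7) = 80.2 − 10.66 = 69.54 dB SPL.
cooling tower: 81.6 − 20·log₁₀(26.5/2.2) = 81.6 − 21.62 = 59.98 dB SPL.
Σ 10^(L/10) = 9.992e+06 → L_total = 10·log₁₀(9.992e+06) = 70.00 dB SPL.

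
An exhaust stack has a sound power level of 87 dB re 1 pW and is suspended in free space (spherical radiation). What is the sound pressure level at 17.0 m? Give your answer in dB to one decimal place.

L_p = L_w − 10·log₁₀(4π·r²) with r = 17.0 m.
4π·r² = 3632 m², 10·log₁₀ of that is 35.601 dB.
L_p = 87 − 35.601 = 51.40 dB.

51.4 dB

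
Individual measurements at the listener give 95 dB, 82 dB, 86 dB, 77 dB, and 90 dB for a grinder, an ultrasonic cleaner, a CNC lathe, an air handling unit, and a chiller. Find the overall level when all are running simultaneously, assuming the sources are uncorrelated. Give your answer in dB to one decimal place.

For uncorrelated sources the intensities add, so convert each level to linear form, sum, and take 10·log₁₀ of the total.
Σ 10^(L/10) = 10^(95/10) + 10^(82/10) + 10^(86/10) + 10^(77/10) + 10^(90/10) = 4.769e+09.
L_total = 10·log₁₀(4.769e+09) = 96.78 dB.

96.8 dB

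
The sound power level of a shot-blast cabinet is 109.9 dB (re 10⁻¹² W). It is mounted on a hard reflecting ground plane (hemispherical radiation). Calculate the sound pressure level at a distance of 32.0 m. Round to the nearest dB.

72 dB

L_p = L_w − 10·log₁₀(2π·r²) with r = 32.0 m.
2π·r² = 6434 m², 10·log₁₀ of that is 38.085 dB.
L_p = 109.9 − 38.085 = 71.82 dB.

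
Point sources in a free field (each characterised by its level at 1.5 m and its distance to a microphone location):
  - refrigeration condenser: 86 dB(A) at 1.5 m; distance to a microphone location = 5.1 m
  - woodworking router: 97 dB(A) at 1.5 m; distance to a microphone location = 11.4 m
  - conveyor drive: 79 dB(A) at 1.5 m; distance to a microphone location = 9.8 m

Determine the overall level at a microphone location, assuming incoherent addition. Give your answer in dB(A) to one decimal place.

80.9 dB(A)

Apply inverse-square spreading to bring every level to the receiver, then sum 10^(L/10).
refrigeration condenser: 86 − 20·log₁₀(5.1/1.5) = 86 − 10.63 = 75.37 dB(A).
woodworking router: 97 − 20·log₁₀(11.4/1.5) = 97 − 17.62 = 79.38 dB(A).
conveyor drive: 79 − 20·log₁₀(9.8/1.5) = 79 − 16.30 = 62.70 dB(A).
Σ 10^(L/10) = 1.231e+08 → L_total = 10·log₁₀(1.231e+08) = 80.90 dB(A).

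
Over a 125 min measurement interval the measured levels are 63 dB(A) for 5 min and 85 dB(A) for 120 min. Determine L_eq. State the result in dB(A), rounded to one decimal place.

84.8 dB(A)

The energy average is taken in the linear domain: L_eq = 10·log₁₀[(Σ tᵢ·10^(Lᵢ/10))/T], T = 125 min.
Σ tᵢ·10^(Lᵢ/10) = 5·10^(63/10) + 120·10^(85/10) = 3.796e+10.
L_eq = 10·log₁₀(3.796e+10/125) = 84.82 dB(A).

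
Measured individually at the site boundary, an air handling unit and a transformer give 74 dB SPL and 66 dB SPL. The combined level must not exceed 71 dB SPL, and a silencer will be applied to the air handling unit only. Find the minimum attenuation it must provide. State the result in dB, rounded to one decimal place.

4.7 dB

Everything except the air handling unit sums to 10^(66/10) = 3.981e+06 in linear terms, 66.00 dB SPL.
The limit corresponds to 10^(71/10) = 1.259e+07; subtracting the fixed part leaves 8.608e+06 for the air handling unit, i.e. 69.35 dB SPL.
Required insertion loss = 74 − 69.35 = 4.65 dB.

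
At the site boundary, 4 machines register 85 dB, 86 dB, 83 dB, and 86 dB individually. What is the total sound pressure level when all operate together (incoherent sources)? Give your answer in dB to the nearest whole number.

Incoherent sources combine by intensity addition: L_total = 10·log₁₀(Σ 10^(L_i/10)).
Σ 10^(L/10) = 10^(85/10) + 10^(86/10) + 10^(83/10) + 10^(86/10) = 1.312e+09.
L_total = 10·log₁₀(1.312e+09) = 91.18 dB.

91 dB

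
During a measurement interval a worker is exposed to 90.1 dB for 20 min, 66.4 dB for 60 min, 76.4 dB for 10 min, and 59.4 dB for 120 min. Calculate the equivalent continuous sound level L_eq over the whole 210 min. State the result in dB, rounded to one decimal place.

The energy average is taken in the linear domain: L_eq = 10·log₁₀[(Σ tᵢ·10^(Lᵢ/10))/T], T = 210 min.
Σ tᵢ·10^(Lᵢ/10) = 20·10^(90.1/10) + 60·10^(66.4/10) + 10·10^(76.4/10) + 120·10^(59.4/10) = 2.127e+10.
L_eq = 10·log₁₀(2.127e+10/210) = 80.06 dB.

80.1 dB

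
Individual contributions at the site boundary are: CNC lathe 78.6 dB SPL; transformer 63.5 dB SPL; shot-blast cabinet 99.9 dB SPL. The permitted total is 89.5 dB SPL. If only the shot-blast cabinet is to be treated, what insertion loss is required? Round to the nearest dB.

Everything except the shot-blast cabinet sums to 10^(78.6/10) + 10^(63.5/10) = 7.468e+07 in linear terms, 78.73 dB SPL.
The limit corresponds to 10^(89.5/10) = 8.913e+08; subtracting the fixed part leaves 8.166e+08 for the shot-blast cabinet, i.e. 89.12 dB SPL.
Required insertion loss = 99.9 − 89.12 = 10.78 dB.

11 dB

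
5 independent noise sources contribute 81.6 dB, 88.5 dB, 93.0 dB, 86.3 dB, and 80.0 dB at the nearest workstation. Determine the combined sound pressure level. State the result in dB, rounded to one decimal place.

95.3 dB

Incoherent sources combine by intensity addition: L_total = 10·log₁₀(Σ 10^(L_i/10)).
Σ 10^(L/10) = 10^(81.6/10) + 10^(88.5/10) + 10^(93.0/10) + 10^(86.3/10) + 10^(80.0/10) = 3.374e+09.
L_total = 10·log₁₀(3.374e+09) = 95.28 dB.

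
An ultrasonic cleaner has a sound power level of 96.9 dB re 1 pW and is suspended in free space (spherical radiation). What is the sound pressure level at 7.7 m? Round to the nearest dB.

68 dB

Free-field spherical radiation: L_p = L_w − 10·log₁₀(4π·r²), r = 7.7 m.
4π·r² = 745.1 m², 10·log₁₀ of that is 28.722 dB.
L_p = 96.9 − 28.722 = 68.18 dB.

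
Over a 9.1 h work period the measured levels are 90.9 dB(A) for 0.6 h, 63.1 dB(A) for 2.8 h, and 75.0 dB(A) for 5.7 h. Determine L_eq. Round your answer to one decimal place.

80.1 dB(A)

The energy average is taken in the linear domain: L_eq = 10·log₁₀[(Σ tᵢ·10^(Lᵢ/10))/T], T = 9.1 h.
Σ tᵢ·10^(Lᵢ/10) = 0.6·10^(90.9/10) + 2.8·10^(63.1/10) + 5.7·10^(75.0/10) = 9.241e+08.
L_eq = 10·log₁₀(9.241e+08/9.1) = 80.07 dB(A).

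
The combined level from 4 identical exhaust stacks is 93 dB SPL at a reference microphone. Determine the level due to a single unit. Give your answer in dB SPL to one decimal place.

Dividing the total intensity by 4 lowers the level by 10·log₁₀ 4 = 6.021 dB: L₁ = 93 − 6.021.

87.0 dB SPL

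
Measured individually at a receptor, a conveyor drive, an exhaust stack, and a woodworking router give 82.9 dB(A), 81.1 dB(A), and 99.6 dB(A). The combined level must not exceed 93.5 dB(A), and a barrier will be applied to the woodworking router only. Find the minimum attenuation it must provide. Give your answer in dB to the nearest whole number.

Fixed contribution from the other sources: Σ 10^(L/10) = 10^(82.9/10) + 10^(81.1/10) = 3.238e+08 (85.10 dB(A)).
To meet 93.5 dB(A) overall, the treated woodworking router may contribute at most 10^(93.5/10) − 3.238e+08 = 1.915e+09, i.e. 92.82 dB(A).
Required insertion loss = 99.6 − 92.82 = 6.78 dB.

7 dB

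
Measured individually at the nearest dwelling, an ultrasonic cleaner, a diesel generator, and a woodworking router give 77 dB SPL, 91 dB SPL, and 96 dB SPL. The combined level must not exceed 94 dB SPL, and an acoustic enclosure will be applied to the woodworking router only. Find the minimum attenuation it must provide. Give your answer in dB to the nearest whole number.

Everything except the woodworking router sums to 10^(77/10) + 10^(91/10) = 1.309e+09 in linear terms, 91.17 dB SPL.
The limit corresponds to 10^(94/10) = 2.512e+09; subtracting the fixed part leaves 1.203e+09 for the woodworking router, i.e. 90.80 dB SPL.
So the woodworking router must be reduced from 96 to 90.80 dB SPL: IL = 5.20 dB.

5 dB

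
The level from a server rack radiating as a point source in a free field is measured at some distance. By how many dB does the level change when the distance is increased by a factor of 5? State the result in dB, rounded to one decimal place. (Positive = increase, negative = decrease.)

With spherical spreading the level changes by −20·log₁₀(r₂/r₁).
ΔL = −20·log₁₀(5) = -13.98 dB.

-14.0 dB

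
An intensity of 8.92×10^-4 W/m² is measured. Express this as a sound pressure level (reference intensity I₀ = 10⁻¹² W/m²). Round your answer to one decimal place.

89.5 dB

I/I₀ = 8.92×10^-4/10⁻¹² = 8.92×10^8, and L = 10·log₁₀(I/I₀).
L = 10·(0.9504 + 8) = 89.50 dB.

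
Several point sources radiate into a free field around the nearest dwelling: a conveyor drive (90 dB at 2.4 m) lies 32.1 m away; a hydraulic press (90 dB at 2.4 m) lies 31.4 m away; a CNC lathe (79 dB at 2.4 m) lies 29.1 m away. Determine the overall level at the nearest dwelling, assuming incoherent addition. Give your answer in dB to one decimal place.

Propagate each source to the receiver with L = L_ref − 20·log₁₀(r/r_ref), then add intensities.
conveyor drive: 90 − 20·log₁₀(32.1/2.4) = 90 − 22.53 = 67.47 dB.
hydraulic press: 90 − 20·log₁₀(31.4/2.4) = 90 − 22.33 = 67.67 dB.
CNC lathe: 79 − 20·log₁₀(29.1/2.4) = 79 − 21.67 = 57.33 dB.
Σ 10^(L/10) = 1.197e+07 → L_total = 10·log₁₀(1.197e+07) = 70.78 dB.

70.8 dB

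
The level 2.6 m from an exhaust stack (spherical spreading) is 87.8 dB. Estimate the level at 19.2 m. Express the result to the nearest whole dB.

70 dB

Spherical spreading from a point source gives a 20·log₁₀(r₂/r₁) drop.
L₂ = 87.8 − 20·log₁₀(19.2/2.6) = 87.8 − 17.367 = 70.43 dB.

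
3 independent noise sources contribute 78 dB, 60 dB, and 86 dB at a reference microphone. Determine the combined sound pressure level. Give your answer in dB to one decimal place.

86.6 dB

Incoherent sources combine by intensity addition: L_total = 10·log₁₀(Σ 10^(L_i/10)).
Σ 10^(L/10) = 10^(78/10) + 10^(60/10) + 10^(86/10) = 4.622e+08.
L_total = 10·log₁₀(4.622e+08) = 86.65 dB.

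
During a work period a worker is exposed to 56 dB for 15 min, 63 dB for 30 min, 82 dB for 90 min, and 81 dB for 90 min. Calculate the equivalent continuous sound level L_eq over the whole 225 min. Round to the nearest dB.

L_eq = 10·log₁₀[(1/T)·Σ tᵢ·10^(Lᵢ/10)] with T = 225 min.
Σ tᵢ·10^(Lᵢ/10) = 15·10^(56/10) + 30·10^(63/10) + 90·10^(82/10) + 90·10^(81/10) = 2.566e+10.
L_eq = 10·log₁₀(2.566e+10/225) = 80.57 dB.

81 dB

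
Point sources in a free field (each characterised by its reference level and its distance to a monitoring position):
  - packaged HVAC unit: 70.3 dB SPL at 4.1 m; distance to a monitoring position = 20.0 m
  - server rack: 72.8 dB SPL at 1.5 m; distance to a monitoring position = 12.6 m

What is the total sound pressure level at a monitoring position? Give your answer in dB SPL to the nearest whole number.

59 dB SPL

First find each source's level at the receiver (point-source: −20·log₁₀(r/r_ref)), then combine on an intensity basis.
packaged HVAC unit: 70.3 − 20·log₁₀(20.0/4.1) = 70.3 − 13.76 = 56.54 dB SPL.
server rack: 72.8 − 20·log₁₀(12.6/1.5) = 72.8 − 18.49 = 54.31 dB SPL.
Σ 10^(L/10) = 7.204e+05 → L_total = 10·log₁₀(7.204e+05) = 58.58 dB SPL.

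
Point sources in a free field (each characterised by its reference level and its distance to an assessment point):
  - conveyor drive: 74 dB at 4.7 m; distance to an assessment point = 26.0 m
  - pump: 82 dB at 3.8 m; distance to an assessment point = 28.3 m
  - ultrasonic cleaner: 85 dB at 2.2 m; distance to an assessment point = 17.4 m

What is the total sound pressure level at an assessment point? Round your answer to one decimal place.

69.4 dB

Propagate each source to the receiver with L = L_ref − 20·log₁₀(r/r_ref), then add intensities.
conveyor drive: 74 − 20·log₁₀(26.0/4.7) = 74 − 14.86 = 59.14 dB.
pump: 82 − 20·log₁₀(28.3/3.8) = 82 − 17.44 = 64.56 dB.
ultrasonic cleaner: 85 − 20·log₁₀(17.4/2.2) = 85 − 17.96 = 67.04 dB.
Σ 10^(L/10) = 8.734e+06 → L_total = 10·log₁₀(8.734e+06) = 69.41 dB.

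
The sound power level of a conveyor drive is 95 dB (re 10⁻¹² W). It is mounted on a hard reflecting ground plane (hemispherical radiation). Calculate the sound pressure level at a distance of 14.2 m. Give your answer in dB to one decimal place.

64.0 dB

The power spreads over a hemisphere of area 2π·r², so L_p = L_w − 10·log₁₀(2π·r²).
2π·r² = 1267 m², 10·log₁₀ of that is 31.028 dB.
L_p = 95 − 31.028 = 63.97 dB.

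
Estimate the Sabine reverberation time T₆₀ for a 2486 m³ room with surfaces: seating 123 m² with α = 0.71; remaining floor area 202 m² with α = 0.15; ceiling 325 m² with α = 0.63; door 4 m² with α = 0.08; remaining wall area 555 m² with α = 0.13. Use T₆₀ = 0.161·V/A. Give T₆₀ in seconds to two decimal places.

1.01 s

Total absorption A = 123·0.71 + 202·0.15 + 325·0.63 + 4·0.08 + 555·0.13 = 394.85 m² sabins.
T₆₀ = 0.161 × 2486 / 394.85 = 1.014 s.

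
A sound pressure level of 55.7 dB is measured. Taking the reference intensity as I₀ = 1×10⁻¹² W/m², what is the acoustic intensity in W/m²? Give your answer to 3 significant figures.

3.72e-07 W/m²

L = 10·log₁₀(I/I₀) ⇒ I = I₀·10^(L/10) = 10⁻¹² × 10^5.57.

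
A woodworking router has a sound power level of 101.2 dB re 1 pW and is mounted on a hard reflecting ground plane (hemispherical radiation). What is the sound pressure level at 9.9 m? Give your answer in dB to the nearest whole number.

L_p = L_w − 10·log₁₀(2π·r²) with r = 9.9 m.
2π·r² = 615.8 m², 10·log₁₀ of that is 27.895 dB.
L_p = 101.2 − 27.895 = 73.31 dB.

73 dB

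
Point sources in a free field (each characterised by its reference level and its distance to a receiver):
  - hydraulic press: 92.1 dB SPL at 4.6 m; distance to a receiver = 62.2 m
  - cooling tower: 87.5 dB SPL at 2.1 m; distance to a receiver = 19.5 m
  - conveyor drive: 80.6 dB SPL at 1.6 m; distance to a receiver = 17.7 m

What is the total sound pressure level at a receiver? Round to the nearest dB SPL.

Propagate each source to the receiver with L = L_ref − 20·log₁₀(r/r_ref), then add intensities.
hydraulic press: 92.1 − 20·log₁₀(62.2/4.6) = 92.1 − 22.62 = 69.48 dB SPL.
cooling tower: 87.5 − 20·log₁₀(19.5/2.1) = 87.5 − 19.36 = 68.14 dB SPL.
conveyor drive: 80.6 − 20·log₁₀(17.7/1.6) = 80.6 − 20.88 = 59.72 dB SPL.
Σ 10^(L/10) = 1.633e+07 → L_total = 10·log₁₀(1.633e+07) = 72.13 dB SPL.

72 dB SPL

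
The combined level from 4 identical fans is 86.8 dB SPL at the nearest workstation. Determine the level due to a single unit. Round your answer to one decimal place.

80.8 dB SPL

Dividing the total intensity by 4 lowers the level by 10·log₁₀ 4 = 6.021 dB: L₁ = 86.8 − 6.021.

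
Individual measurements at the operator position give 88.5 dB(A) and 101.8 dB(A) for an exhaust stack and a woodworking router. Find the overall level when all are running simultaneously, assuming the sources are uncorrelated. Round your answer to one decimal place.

102.0 dB(A)

Incoherent sources combine by intensity addition: L_total = 10·log₁₀(Σ 10^(L_i/10)).
Σ 10^(L/10) = 10^(88.5/10) + 10^(101.8/10) = 1.584e+10.
L_total = 10·log₁₀(1.584e+10) = 102.00 dB(A).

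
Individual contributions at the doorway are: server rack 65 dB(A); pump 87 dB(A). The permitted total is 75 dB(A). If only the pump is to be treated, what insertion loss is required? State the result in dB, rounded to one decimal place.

Fixed contribution from the other source: Σ 10^(L/10) = 10^(65/10) = 3.162e+06 (65.00 dB(A)).
To meet 75 dB(A) overall, the treated pump may contribute at most 10^(75/10) − 3.162e+06 = 2.846e+07, i.e. 74.54 dB(A).
So the pump must be reduced from 87 to 74.54 dB(A): IL = 12.46 dB.

12.5 dB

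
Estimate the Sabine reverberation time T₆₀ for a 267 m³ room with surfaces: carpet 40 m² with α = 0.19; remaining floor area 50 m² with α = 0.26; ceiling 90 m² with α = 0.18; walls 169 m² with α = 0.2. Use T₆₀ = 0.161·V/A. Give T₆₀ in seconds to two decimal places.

0.61 s

Summing Sᵢαᵢ: 40·0.19 + 50·0.26 + 90·0.18 + 169·0.2 = 70.60 m².
T₆₀ = 0.161·V/A = 0.161·267/70.60 = 0.609 s.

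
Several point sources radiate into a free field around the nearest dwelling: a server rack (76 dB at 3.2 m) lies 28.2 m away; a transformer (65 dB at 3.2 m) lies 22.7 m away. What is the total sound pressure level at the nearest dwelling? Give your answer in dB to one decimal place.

Apply inverse-square spreading to bring every level to the receiver, then sum 10^(L/10).
server rack: 76 − 20·log₁₀(28.2/3.2) = 76 − 18.90 = 57.10 dB.
transformer: 65 − 20·log₁₀(22.7/3.2) = 65 − 17.02 = 47.98 dB.
Σ 10^(L/10) = 5.755e+05 → L_total = 10·log₁₀(5.755e+05) = 57.60 dB.

57.6 dB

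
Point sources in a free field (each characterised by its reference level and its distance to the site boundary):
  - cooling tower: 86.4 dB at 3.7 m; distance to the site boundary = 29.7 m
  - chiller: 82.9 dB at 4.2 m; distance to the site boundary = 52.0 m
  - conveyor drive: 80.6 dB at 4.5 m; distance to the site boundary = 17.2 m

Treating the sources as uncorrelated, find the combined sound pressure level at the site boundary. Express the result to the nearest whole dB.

72 dB

Propagate each source to the receiver with L = L_ref − 20·log₁₀(r/r_ref), then add intensities.
cooling tower: 86.4 − 20·log₁₀(29.7/3.7) = 86.4 − 18.09 = 68.31 dB.
chiller: 82.9 − 20·log₁₀(52.0/4.2) = 82.9 − 21.86 = 61.04 dB.
conveyor drive: 80.6 − 20·log₁₀(17.2/4.5) = 80.6 − 11.65 = 68.95 dB.
Σ 10^(L/10) = 1.591e+07 → L_total = 10·log₁₀(1.591e+07) = 72.02 dB.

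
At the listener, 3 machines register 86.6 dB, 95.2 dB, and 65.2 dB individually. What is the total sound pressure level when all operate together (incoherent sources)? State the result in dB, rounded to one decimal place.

95.8 dB

For uncorrelated sources the intensities add, so convert each level to linear form, sum, and take 10·log₁₀ of the total.
Σ 10^(L/10) = 10^(86.6/10) + 10^(95.2/10) + 10^(65.2/10) = 3.772e+09.
L_total = 10·log₁₀(3.772e+09) = 95.77 dB.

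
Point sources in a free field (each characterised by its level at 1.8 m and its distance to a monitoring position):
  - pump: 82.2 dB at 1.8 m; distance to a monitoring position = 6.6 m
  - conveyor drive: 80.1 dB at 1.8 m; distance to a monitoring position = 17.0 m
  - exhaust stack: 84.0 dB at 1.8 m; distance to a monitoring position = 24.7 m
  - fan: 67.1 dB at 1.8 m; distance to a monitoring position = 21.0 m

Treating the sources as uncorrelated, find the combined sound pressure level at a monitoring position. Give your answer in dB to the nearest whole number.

Propagate each source to the receiver with L = L_ref − 20·log₁₀(r/r_ref), then add intensities.
pump: 82.2 − 20·log₁₀(6.6/1.8) = 82.2 − 11.29 = 70.91 dB.
conveyor drive: 80.1 − 20·log₁₀(17.0/1.8) = 80.1 − 19.50 = 60.60 dB.
exhaust stack: 84.0 − 20·log₁₀(24.7/1.8) = 84.0 − 22.75 = 61.25 dB.
fan: 67.1 − 20·log₁₀(21.0/1.8) = 67.1 − 21.34 = 45.76 dB.
Σ 10^(L/10) = 1.486e+07 → L_total = 10·log₁₀(1.486e+07) = 71.72 dB.

72 dB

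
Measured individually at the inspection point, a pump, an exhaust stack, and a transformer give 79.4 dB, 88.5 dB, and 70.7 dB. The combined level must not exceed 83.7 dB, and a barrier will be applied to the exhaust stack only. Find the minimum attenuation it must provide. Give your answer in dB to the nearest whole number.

Everything except the exhaust stack sums to 10^(79.4/10) + 10^(70.7/10) = 9.885e+07 in linear terms, 79.95 dB.
The limit corresponds to 10^(83.7/10) = 2.344e+08; subtracting the fixed part leaves 1.356e+08 for the exhaust stack, i.e. 81.32 dB.
Required insertion loss = 88.5 − 81.32 = 7.18 dB.

7 dB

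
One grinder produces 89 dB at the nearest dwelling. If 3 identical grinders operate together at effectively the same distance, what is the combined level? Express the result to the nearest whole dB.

L_total = L₁ + 10·log₁₀ N for N identical incoherent sources.
L_total = 89 + 10·log₁₀(3) = 89 + 4.771 = 93.77 dB.

94 dB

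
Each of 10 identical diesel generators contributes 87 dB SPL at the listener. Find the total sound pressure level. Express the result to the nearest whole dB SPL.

97 dB SPL

L_total = L₁ + 10·log₁₀ N for N identical incoherent sources.
L_total = 87 + 10·log₁₀(10) = 87 + 10.000 = 97.00 dB SPL.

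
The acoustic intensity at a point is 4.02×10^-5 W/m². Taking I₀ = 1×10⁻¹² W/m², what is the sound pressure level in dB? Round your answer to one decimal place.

L = 10·log₁₀(I/I₀) = 10·log₁₀(4.02×10^-5/10⁻¹²) = 10·log₁₀(4.02×10^7).
L = 10·(0.6042 + 7) = 76.04 dB.

76.0 dB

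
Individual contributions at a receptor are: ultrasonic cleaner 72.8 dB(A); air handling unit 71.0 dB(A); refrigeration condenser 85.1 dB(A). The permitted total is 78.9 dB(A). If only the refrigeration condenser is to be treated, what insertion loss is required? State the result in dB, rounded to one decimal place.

8.5 dB

Fixed contribution from the other sources: Σ 10^(L/10) = 10^(72.8/10) + 10^(71.0/10) = 3.164e+07 (75.00 dB(A)).
The limit corresponds to 10^(78.9/10) = 7.762e+07; subtracting the fixed part leaves 4.598e+07 for the refrigeration condenser, i.e. 76.63 dB(A).
So the refrigeration condenser must be reduced from 85.1 to 76.63 dB(A): IL = 8.47 dB.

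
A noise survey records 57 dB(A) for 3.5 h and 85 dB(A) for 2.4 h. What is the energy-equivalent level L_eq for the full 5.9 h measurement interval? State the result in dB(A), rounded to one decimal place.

81.1 dB(A)

The energy average is taken in the linear domain: L_eq = 10·log₁₀[(Σ tᵢ·10^(Lᵢ/10))/T], T = 5.9 h.
Σ tᵢ·10^(Lᵢ/10) = 3.5·10^(57/10) + 2.4·10^(85/10) = 7.607e+08.
L_eq = 10·log₁₀(7.607e+08/5.9) = 81.10 dB(A).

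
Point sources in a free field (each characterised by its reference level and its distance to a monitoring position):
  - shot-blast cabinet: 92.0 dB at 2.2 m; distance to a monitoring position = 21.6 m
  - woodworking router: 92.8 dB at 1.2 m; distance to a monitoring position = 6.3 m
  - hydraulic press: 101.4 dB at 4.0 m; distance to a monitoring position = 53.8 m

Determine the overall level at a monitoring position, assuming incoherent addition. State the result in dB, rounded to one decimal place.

First find each source's level at the receiver (point-source: −20·log₁₀(r/r_ref)), then combine on an intensity basis.
shot-blast cabinet: 92.0 − 20·log₁₀(21.6/2.2) = 92.0 − 19.84 = 72.16 dB.
woodworking router: 92.8 − 20·log₁₀(6.3/1.2) = 92.8 − 14.40 = 78.40 dB.
hydraulic press: 101.4 − 20·log₁₀(53.8/4.0) = 101.4 − 22.57 = 78.83 dB.
Σ 10^(L/10) = 1.619e+08 → L_total = 10·log₁₀(1.619e+08) = 82.09 dB.

82.1 dB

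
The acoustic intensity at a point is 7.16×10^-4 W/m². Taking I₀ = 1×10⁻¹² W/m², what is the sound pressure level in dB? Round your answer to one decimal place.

88.5 dB

I/I₀ = 7.16×10^-4/10⁻¹² = 7.16×10^8, and L = 10·log₁₀(I/I₀).
L = 10·(0.8549 + 8) = 88.55 dB.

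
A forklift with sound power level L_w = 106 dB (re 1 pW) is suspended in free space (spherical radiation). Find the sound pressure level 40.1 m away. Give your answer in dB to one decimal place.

Free-field spherical radiation: L_p = L_w − 10·log₁₀(4π·r²), r = 40.1 m.
4π·r² = 2.021e+04 m², 10·log₁₀ of that is 43.055 dB.
L_p = 106 − 43.055 = 62.95 dB.

62.9 dB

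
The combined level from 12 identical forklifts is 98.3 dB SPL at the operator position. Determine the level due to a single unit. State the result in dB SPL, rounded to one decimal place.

87.5 dB SPL

Dividing the total intensity by 12 lowers the level by 10·log₁₀ 12 = 10.792 dB: L₁ = 98.3 − 10.792.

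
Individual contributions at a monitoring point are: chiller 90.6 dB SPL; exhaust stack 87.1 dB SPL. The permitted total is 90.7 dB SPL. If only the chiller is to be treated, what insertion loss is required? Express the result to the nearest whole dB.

2 dB

Everything except the chiller sums to 10^(87.1/10) = 5.129e+08 in linear terms, 87.10 dB SPL.
The limit corresponds to 10^(90.7/10) = 1.175e+09; subtracting the fixed part leaves 6.620e+08 for the chiller, i.e. 88.21 dB SPL.
Required insertion loss = 90.6 − 88.21 = 2.39 dB.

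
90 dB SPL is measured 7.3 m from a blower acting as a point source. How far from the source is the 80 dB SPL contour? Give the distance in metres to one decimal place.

Point-source spreading drops the level by 20·log₁₀(r₂/r₁); inverting, r₂/r₁ = 10^(ΔL/20).
r₂ = 7.3·10^((90−80)/20) = 7.3·10^(10.0/20) = 23.08 m.

23.1 m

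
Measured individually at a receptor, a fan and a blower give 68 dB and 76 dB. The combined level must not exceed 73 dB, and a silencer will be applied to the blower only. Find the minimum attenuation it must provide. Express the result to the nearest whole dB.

5 dB

The untreated sources together contribute 10^(68/10) = 6.310e+06, i.e. 68.00 dB.
The limit corresponds to 10^(73/10) = 1.995e+07; subtracting the fixed part leaves 1.364e+07 for the blower, i.e. 71.35 dB.
Required insertion loss = 76 − 71.35 = 4.65 dB.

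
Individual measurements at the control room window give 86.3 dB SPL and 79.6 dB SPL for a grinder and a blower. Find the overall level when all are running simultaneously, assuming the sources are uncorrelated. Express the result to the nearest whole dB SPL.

87 dB SPL

For uncorrelated sources the intensities add, so convert each level to linear form, sum, and take 10·log₁₀ of the total.
Σ 10^(L/10) = 10^(86.3/10) + 10^(79.6/10) = 5.178e+08.
L_total = 10·log₁₀(5.178e+08) = 87.14 dB SPL.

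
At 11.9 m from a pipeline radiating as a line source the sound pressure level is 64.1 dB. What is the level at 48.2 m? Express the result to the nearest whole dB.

58 dB

Cylindrical spreading from a line source gives a 10·log₁₀(r₂/r₁) drop.
L₂ = 64.1 − 10·log₁₀(48.2/11.9) = 64.1 − 6.075 = 58.02 dB.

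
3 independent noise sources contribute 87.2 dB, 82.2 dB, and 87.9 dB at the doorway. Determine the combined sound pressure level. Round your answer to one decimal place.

For uncorrelated sources the intensities add, so convert each level to linear form, sum, and take 10·log₁₀ of the total.
Σ 10^(L/10) = 10^(87.2/10) + 10^(82.2/10) + 10^(87.9/10) = 1.307e+09.
L_total = 10·log₁₀(1.307e+09) = 91.16 dB.

91.2 dB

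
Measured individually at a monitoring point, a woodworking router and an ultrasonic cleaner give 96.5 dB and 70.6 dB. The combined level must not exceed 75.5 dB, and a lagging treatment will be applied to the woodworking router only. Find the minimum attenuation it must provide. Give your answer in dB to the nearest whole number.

23 dB

Fixed contribution from the other source: Σ 10^(L/10) = 10^(70.6/10) = 1.148e+07 (70.60 dB).
To meet 75.5 dB overall, the treated woodworking router may contribute at most 10^(75.5/10) − 1.148e+07 = 2.400e+07, i.e. 73.80 dB.
Required insertion loss = 96.5 − 73.80 = 22.70 dB.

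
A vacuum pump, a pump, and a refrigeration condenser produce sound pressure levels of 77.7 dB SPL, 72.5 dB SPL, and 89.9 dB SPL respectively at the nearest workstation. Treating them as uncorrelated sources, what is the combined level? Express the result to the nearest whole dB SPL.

90 dB SPL

For uncorrelated sources the intensities add, so convert each level to linear form, sum, and take 10·log₁₀ of the total.
Σ 10^(L/10) = 10^(77.7/10) + 10^(72.5/10) + 10^(89.9/10) = 1.054e+09.
L_total = 10·log₁₀(1.054e+09) = 90.23 dB SPL.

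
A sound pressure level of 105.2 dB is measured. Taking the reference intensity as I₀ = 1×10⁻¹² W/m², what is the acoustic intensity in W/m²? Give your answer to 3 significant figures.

I = I₀·10^(L/10) = 10⁻¹² × 10^(105.2/10) = 10^(-1.480).

0.0331 W/m²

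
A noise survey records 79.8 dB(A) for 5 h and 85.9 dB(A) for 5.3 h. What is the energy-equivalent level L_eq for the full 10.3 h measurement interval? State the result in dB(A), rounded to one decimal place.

83.9 dB(A)

L_eq = 10·log₁₀[(1/T)·Σ tᵢ·10^(Lᵢ/10)] with T = 10.3 h.
Σ tᵢ·10^(Lᵢ/10) = 5·10^(79.8/10) + 5.3·10^(85.9/10) = 2.539e+09.
L_eq = 10·log₁₀(2.539e+09/10.3) = 83.92 dB(A).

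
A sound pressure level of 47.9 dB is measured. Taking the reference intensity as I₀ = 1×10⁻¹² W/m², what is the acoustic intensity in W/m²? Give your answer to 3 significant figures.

L = 10·log₁₀(I/I₀) ⇒ I = I₀·10^(L/10) = 10⁻¹² × 10^4.79.

6.17e-08 W/m²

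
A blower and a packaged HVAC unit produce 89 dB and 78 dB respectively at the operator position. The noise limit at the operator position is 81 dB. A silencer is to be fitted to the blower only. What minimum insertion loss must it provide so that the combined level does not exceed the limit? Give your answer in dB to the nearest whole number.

Everything except the blower sums to 10^(78/10) = 6.310e+07 in linear terms, 78.00 dB.
The limit corresponds to 10^(81/10) = 1.259e+08; subtracting the fixed part leaves 6.280e+07 for the blower, i.e. 77.98 dB.
So the blower must be reduced from 89 to 77.98 dB: IL = 11.02 dB.

11 dB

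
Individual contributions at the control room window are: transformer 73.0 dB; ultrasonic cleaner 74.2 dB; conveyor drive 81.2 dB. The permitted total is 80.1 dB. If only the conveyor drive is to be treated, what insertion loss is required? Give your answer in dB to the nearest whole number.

4 dB

The untreated sources together contribute 10^(73.0/10) + 10^(74.2/10) = 4.626e+07, i.e. 76.65 dB.
To meet 80.1 dB overall, the treated conveyor drive may contribute at most 10^(80.1/10) − 4.626e+07 = 5.607e+07, i.e. 77.49 dB.
Required insertion loss = 81.2 − 77.49 = 3.71 dB.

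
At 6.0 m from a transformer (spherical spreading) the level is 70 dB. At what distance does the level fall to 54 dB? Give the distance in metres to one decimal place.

37.9 m

The 16.0 dB drop corresponds to a distance ratio of 10^(16.0/20) for a point source.
r₂ = 6.0·10^((70−54)/20) = 6.0·10^(16.0/20) = 37.86 m.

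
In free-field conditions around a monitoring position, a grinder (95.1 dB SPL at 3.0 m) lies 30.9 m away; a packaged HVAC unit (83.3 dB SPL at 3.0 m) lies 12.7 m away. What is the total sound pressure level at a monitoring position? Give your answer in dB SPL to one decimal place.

76.3 dB SPL

Apply inverse-square spreading to bring every level to the receiver, then sum 10^(L/10).
grinder: 95.1 − 20·log₁₀(30.9/3.0) = 95.1 − 20.26 = 74.84 dB SPL.
packaged HVAC unit: 83.3 − 20·log₁₀(12.7/3.0) = 83.3 − 12.53 = 70.77 dB SPL.
Σ 10^(L/10) = 4.243e+07 → L_total = 10·log₁₀(4.243e+07) = 76.28 dB SPL.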